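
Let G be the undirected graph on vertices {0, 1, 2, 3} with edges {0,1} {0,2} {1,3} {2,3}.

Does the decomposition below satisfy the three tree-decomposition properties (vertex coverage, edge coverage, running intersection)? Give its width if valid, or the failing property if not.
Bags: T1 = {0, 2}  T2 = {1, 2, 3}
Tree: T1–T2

A tree decomposition must satisfy three properties: every vertex lies in some bag; for every edge, both endpoints lie together in some bag; and for every vertex, the bags containing it form a connected subtree. Here edge (1,0) lies in no bag, so the decomposition is invalid.

No — edge (1,0) lies in no bag.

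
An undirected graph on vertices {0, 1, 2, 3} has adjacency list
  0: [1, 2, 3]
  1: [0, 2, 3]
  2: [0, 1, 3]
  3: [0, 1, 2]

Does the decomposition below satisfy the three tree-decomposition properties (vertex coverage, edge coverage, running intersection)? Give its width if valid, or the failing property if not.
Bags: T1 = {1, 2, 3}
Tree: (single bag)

No — vertex 0 appears in no bag.

A tree decomposition must satisfy three properties: every vertex lies in some bag; for every edge, both endpoints lie together in some bag; and for every vertex, the bags containing it form a connected subtree. Here vertex 0 appears in no bag, so the decomposition is invalid.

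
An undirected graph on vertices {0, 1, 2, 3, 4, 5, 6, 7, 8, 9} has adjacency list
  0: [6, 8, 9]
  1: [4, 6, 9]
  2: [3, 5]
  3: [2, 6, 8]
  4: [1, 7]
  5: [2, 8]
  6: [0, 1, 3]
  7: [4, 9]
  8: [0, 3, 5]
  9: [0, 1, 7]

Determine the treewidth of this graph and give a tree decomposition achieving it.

Treewidth 2.
Bags: B1 = {4, 7, 9}  B2 = {1, 4, 9}  B3 = {0, 1, 9}  B4 = {0, 1, 6}  B5 = {0, 6, 8}  B6 = {3, 6, 8}  B7 = {3, 5, 8}  B8 = {2, 3, 5}
Tree: B1–B2, B2–B3, B3–B4, B4–B5, B5–B6, B6–B7, B7–B8

Each bag holds 3 vertices, so the decomposition has width 2, which upper-bounds the treewidth. Since 7–4–1–9–7 is a cycle in G, G is not acyclic. Forests are exactly the graphs of treewidth ≤ 1, so tw(G) ≥ 2. Combining the bounds, tw(G) = 2.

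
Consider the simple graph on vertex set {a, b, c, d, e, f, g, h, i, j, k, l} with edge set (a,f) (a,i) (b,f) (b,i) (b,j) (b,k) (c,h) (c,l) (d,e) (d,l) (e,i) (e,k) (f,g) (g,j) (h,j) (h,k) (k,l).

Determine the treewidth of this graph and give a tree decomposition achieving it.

Each bag holds 4 vertices, so the decomposition has width 3, which upper-bounds the treewidth. For the lower bound: the 4 vertex sets {c,d,l}, {h}, {k}, {b,e,i,j} are disjoint, each induces a connected subgraph, and every pair is joined by at least one edge of G. Contracting each set to a single vertex therefore yields K_{4} as a minor, and since treewidth is minor-monotone, tw(G) ≥ tw(K_{4}) = 3. Hence tw(G) = 3 exactly.

Treewidth 3.
One optimal decomposition is:
Bags: B1 = {c, d, h, l}  B2 = {d, h, k, l}  B3 = {d, e, h, k}  B4 = {e, h, j, k}  B5 = {b, e, j, k}  B6 = {b, e, i, j}  B7 = {b, g, i, j}  B8 = {b, f, g, i}  B9 = {a, f, g, i}
Tree: B1–B2, B2–B3, B3–B4, B4–B5, B5–B6, B6–B7, B7–B8, B8–B9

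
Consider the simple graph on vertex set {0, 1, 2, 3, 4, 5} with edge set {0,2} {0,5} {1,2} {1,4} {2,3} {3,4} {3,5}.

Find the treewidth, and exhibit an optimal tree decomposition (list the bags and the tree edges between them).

Treewidth 2.
One such decomposition:
Bags: B1 = {1, 2, 4}  B2 = {2, 3, 4}  B3 = {0, 2, 3}  B4 = {0, 3, 5}
Tree: B1–B2, B2–B3, B3–B4

Each bag holds 3 vertices, so the decomposition has width 2, which upper-bounds the treewidth. The edges 1–4–3–2–1 form a cycle, so G is not a tree and its treewidth is at least 2. Combining the bounds, tw(G) = 2.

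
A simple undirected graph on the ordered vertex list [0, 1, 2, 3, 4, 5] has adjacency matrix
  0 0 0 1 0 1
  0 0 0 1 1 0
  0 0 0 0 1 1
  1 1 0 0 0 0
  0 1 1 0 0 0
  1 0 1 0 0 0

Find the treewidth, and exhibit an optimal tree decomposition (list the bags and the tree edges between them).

Treewidth 2.
One such decomposition:
Bags: B1 = {0, 2, 5}  B2 = {0, 2, 3}  B3 = {1, 2, 3}  B4 = {1, 2, 4}
Tree: B1–B2, B2–B3, B3–B4

The largest bag has 3 vertices, giving width 2; this decomposition certifies tw(G) ≤ 2. Since 2–5–0–3–1–4–2 is a cycle in G, G is not acyclic. Forests are exactly the graphs of treewidth ≤ 1, so tw(G) ≥ 2. Hence tw(G) = 2 exactly.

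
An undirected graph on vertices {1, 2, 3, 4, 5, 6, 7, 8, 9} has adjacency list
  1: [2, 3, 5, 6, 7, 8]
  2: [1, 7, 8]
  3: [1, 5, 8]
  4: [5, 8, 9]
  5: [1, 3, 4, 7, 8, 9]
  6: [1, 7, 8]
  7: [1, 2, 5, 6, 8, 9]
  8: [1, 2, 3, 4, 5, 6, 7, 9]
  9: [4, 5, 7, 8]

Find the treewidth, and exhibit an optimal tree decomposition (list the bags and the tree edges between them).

Each bag holds 4 vertices, so the decomposition has width 3, which upper-bounds the treewidth. On the other hand G contains the 4-clique {1, 3, 5, 8}. A clique must lie in a single bag of any decomposition, so no decomposition can have width below 3. Combining the bounds, tw(G) = 3.

Treewidth 3.
Bags: B1 = {1, 2, 7, 8}  B2 = {1, 5, 7, 8}  B3 = {5, 7, 8, 9}  B4 = {1, 3, 5, 8}  B5 = {1, 6, 7, 8}  B6 = {4, 5, 8, 9}
Tree: B1–B2, B2–B3, B2–B4, B1–B5, B3–B6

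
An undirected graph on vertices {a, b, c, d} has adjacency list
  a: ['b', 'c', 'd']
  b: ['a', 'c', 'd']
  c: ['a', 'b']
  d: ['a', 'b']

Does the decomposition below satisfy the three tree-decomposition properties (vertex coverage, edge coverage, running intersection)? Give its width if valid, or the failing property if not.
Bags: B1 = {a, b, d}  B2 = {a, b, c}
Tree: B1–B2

Vertex coverage: the bags together contain {a, b, c, d}, the full vertex set. Edge coverage: each edge of G has both endpoints in at least one bag. Running intersection: for every vertex, the bags containing it form a connected subtree. All three properties hold, so this is a valid tree decomposition of width max|bag| − 1 = 2, and hence tw(G) ≤ 2.

Yes; width 2.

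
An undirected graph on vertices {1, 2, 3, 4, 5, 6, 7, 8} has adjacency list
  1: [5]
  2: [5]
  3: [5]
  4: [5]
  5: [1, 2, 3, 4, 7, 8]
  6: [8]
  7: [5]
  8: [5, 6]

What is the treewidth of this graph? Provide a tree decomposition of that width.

Every bag has size at most 2, so the width is 2 − 1 = 1 and tw(G) ≤ 1. Any graph with an edge has treewidth ≥ 1, and G has the edge 5–3. The upper and lower bounds meet at 1, so that is the treewidth.

Treewidth 1.
One such decomposition:
Bags: B1 = {3, 5}  B2 = {2, 5}  B3 = {5, 8}  B4 = {4, 5}  B5 = {6, 8}  B6 = {1, 5}  B7 = {5, 7}
Tree: B1–B2, B2–B3, B3–B4, B3–B5, B4–B6, B3–B7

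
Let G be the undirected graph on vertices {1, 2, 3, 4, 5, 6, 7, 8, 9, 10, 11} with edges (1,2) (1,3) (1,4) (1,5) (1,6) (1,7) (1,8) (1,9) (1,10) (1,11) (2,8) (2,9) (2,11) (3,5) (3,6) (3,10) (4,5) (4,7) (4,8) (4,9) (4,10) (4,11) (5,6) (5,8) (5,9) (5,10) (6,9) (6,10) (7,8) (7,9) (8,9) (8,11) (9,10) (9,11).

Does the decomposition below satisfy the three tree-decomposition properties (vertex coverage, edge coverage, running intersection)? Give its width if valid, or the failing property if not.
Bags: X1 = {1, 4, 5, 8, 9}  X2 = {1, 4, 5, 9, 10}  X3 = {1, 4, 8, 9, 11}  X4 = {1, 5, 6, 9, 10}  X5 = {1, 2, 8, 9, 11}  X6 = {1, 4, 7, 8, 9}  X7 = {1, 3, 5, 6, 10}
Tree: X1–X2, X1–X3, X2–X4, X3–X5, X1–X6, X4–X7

Checking the three conditions: (i) the bags cover all of {1, 2, 3, 4, 5, 6, 7, 8, 9, 10, 11}; (ii) for each edge, some bag contains both endpoints; (iii) the bags containing any fixed vertex form a subtree. All hold, so the decomposition is valid with width 5 − 1 = 4.

Yes; width 4.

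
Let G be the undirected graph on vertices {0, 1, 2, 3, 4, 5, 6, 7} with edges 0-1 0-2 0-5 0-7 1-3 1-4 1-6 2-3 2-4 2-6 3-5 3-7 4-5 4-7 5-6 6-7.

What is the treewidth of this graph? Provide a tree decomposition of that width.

Treewidth 4.
One optimal decomposition is:
Bags: B1 = {0, 3, 4, 5, 6}  B2 = {0, 1, 3, 4, 6}  B3 = {0, 2, 3, 4, 6}  B4 = {0, 3, 4, 6, 7}
Tree: B1–B2, B2–B3, B3–B4

Every bag has size at most 5, so the width is 5 − 1 = 4 and tw(G) ≤ 4. For the lower bound: the 5 vertex sets {4,5}, {1,6}, {2,3}, {0}, {7} are disjoint, each induces a connected subgraph, and every pair is joined by at least one edge of G. Contracting each set to a single vertex therefore yields K_{5} as a minor, and since treewidth is minor-monotone, tw(G) ≥ tw(K_{5}) = 4. Hence tw(G) = 4 exactly.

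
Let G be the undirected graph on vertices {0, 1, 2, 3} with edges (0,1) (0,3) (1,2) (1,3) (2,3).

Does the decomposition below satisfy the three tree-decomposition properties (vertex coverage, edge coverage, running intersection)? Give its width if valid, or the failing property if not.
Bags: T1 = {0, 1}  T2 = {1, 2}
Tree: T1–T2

No — vertex 3 appears in no bag.

A tree decomposition must satisfy three properties: every vertex lies in some bag; for every edge, both endpoints lie together in some bag; and for every vertex, the bags containing it form a connected subtree. Here vertex 3 appears in no bag, so the decomposition is invalid.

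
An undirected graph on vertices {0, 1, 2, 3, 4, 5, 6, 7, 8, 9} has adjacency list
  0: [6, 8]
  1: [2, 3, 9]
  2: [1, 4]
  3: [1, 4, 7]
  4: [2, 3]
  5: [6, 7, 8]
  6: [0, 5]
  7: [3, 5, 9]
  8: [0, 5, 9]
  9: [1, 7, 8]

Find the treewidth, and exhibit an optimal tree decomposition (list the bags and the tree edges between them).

The largest bag has 3 vertices, giving width 2; this decomposition certifies tw(G) ≤ 2. The edges 6–0–8–5–6 form a cycle, so G is not a tree and its treewidth is at least 2. Hence tw(G) = 2 exactly.

Treewidth 2.
Bags: B1 = {0, 5, 6}  B2 = {0, 5, 8}  B3 = {5, 7, 8}  B4 = {7, 8, 9}  B5 = {3, 7, 9}  B6 = {1, 3, 9}  B7 = {1, 3, 4}  B8 = {1, 2, 4}
Tree: B1–B2, B2–B3, B3–B4, B4–B5, B5–B6, B6–B7, B7–B8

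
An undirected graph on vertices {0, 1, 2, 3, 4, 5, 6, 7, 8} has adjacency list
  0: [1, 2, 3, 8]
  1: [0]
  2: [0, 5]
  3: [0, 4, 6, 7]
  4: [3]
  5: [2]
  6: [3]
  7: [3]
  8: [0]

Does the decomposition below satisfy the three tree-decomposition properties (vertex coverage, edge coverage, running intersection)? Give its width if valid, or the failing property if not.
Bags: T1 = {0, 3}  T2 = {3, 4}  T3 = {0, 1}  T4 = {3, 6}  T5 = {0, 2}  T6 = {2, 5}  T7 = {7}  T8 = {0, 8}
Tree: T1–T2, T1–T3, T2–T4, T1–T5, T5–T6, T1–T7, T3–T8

A tree decomposition must satisfy three properties: every vertex lies in some bag; for every edge, both endpoints lie together in some bag; and for every vertex, the bags containing it form a connected subtree. Here edge (3,7) lies in no bag, so the decomposition is invalid.

No — edge (3,7) lies in no bag.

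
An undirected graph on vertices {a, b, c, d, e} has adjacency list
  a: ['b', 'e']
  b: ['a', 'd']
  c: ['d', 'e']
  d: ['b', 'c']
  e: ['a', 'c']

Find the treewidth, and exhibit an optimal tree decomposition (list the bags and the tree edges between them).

Treewidth 2.
Bags: B1 = {a, b, d}  B2 = {a, c, d}  B3 = {a, c, e}
Tree: B1–B2, B2–B3

Each bag holds 3 vertices, so the decomposition has width 2, which upper-bounds the treewidth. Since a–b–d–c–e–a is a cycle in G, G is not acyclic. Forests are exactly the graphs of treewidth ≤ 1, so tw(G) ≥ 2. Therefore the treewidth is 2.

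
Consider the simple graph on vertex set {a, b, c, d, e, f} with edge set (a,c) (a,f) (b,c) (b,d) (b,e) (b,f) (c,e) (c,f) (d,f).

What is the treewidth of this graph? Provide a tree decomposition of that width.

The largest bag has 3 vertices, giving width 2; this decomposition certifies tw(G) ≤ 2. On the other hand G contains the 3-clique {b, d, f}. A clique must lie in a single bag of any decomposition, so no decomposition can have width below 2. Hence tw(G) = 2 exactly.

Treewidth 2.
Bags: B1 = {b, c, f}  B2 = {a, c, f}  B3 = {b, c, e}  B4 = {b, d, f}
Tree: B1–B2, B1–B3, B1–B4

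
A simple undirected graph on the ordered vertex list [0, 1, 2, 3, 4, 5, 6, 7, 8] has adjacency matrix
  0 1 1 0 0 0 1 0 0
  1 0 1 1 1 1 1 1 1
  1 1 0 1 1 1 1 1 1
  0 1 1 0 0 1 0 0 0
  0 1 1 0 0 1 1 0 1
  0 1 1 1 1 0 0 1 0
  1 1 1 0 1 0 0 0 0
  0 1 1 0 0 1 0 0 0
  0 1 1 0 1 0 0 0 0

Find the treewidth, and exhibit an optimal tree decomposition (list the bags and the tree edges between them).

Every bag has size at most 4, so the width is 4 − 1 = 3 and tw(G) ≤ 3. Conversely, {0, 1, 2, 6} is a clique of size 4, and the vertices of any clique must share a bag in every tree decomposition; so some bag has ≥ 4 vertices and tw(G) ≥ 3. Therefore the treewidth is 3.

Treewidth 3.
One optimal decomposition is:
Bags: B1 = {1, 2, 4, 6}  B2 = {1, 2, 4, 5}  B3 = {1, 2, 4, 8}  B4 = {0, 1, 2, 6}  B5 = {1, 2, 3, 5}  B6 = {1, 2, 5, 7}
Tree: B1–B2, B2–B3, B1–B4, B2–B5, B5–B6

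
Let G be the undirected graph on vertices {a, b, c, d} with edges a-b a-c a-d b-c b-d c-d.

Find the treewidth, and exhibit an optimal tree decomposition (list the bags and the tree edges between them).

Treewidth 3.
One such decomposition:
Bags: B1 = {a, b, c, d}
Tree: (single bag)

With just one bag of size 4, the width is 4 − 1 = 3, so tw(G) ≤ 3. On the other hand G contains the 4-clique {a, b, c, d}. A clique must lie in a single bag of any decomposition, so no decomposition can have width below 3. The upper and lower bounds meet at 3, so that is the treewidth.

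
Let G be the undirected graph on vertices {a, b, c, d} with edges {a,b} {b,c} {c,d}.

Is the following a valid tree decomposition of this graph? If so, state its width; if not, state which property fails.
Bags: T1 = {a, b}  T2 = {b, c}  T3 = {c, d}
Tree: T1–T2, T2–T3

Yes; width 1.

Every vertex of G appears in some bag (union = {a, b, c, d}); every edge is covered by a bag; and for each vertex v the set of bags containing v is connected in the bag tree. The decomposition is therefore valid. The largest bag has 2 vertices, so the width is 1.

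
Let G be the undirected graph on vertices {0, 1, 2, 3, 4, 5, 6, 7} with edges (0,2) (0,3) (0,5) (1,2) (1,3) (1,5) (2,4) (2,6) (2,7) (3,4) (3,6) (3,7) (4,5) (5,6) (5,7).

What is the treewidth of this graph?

3

A width-3 tree decomposition is:
Bags: B1 = {2, 3, 4, 5}  B2 = {0, 2, 3, 5}  B3 = {2, 3, 5, 6}  B4 = {1, 2, 3, 5}  B5 = {2, 3, 5, 7}
Tree: B1–B2, B2–B3, B3–B4, B4–B5
Every bag has size at most 4, so the width is 4 − 1 = 3 and tw(G) ≤ 3. For the lower bound: the 4 vertex sets {3,4}, {0,5}, {2}, {6} are disjoint, each induces a connected subgraph, and every pair is joined by at least one edge of G. Contracting each set to a single vertex therefore yields K_{4} as a minor, and since treewidth is minor-monotone, tw(G) ≥ tw(K_{4}) = 3. Combining the bounds, tw(G) = 3.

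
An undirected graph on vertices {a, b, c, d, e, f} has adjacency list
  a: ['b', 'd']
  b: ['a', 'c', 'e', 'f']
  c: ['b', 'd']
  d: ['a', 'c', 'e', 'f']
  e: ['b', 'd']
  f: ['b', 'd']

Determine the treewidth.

2

A width-2 tree decomposition is:
Bags: B1 = {a, b, d}  B2 = {b, d, f}  B3 = {b, c, d}  B4 = {b, d, e}
Tree: B1–B2, B2–B3, B3–B4
Each bag holds 3 vertices, so the decomposition has width 2, which upper-bounds the treewidth. The edges a–d–f–b–a form a cycle, so G is not a tree and its treewidth is at least 2. Hence tw(G) = 2 exactly.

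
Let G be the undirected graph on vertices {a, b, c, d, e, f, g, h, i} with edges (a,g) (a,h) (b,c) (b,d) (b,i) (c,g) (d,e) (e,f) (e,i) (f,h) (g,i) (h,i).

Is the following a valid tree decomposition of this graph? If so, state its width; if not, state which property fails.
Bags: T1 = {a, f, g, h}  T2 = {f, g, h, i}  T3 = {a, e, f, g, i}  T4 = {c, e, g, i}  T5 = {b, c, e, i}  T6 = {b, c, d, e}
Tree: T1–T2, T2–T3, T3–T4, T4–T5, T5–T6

No — bags containing vertex a are not connected in the tree.

A tree decomposition must satisfy three properties: every vertex lies in some bag; for every edge, both endpoints lie together in some bag; and for every vertex, the bags containing it form a connected subtree. Here bags containing vertex a are not connected in the tree, so the decomposition is invalid.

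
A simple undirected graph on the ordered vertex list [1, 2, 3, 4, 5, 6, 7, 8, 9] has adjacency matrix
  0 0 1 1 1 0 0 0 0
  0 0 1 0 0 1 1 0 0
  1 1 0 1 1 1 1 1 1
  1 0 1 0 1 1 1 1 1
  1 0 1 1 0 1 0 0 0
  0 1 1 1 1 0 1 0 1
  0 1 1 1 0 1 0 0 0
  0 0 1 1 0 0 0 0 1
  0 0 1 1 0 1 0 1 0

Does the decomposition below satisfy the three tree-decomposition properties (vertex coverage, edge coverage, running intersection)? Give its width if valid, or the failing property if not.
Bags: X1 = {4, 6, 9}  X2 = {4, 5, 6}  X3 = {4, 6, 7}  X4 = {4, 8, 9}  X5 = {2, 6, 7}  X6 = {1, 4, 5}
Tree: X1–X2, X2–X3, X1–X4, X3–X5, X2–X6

A tree decomposition must satisfy three properties: every vertex lies in some bag; for every edge, both endpoints lie together in some bag; and for every vertex, the bags containing it form a connected subtree. Here vertex 3 appears in no bag, so the decomposition is invalid.

No — vertex 3 appears in no bag.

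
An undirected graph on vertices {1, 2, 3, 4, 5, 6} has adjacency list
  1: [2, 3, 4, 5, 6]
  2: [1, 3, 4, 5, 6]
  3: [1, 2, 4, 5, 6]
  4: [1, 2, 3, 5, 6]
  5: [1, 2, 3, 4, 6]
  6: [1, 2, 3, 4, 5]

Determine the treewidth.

A width-5 tree decomposition is:
Bags: B1 = {1, 2, 3, 4, 5, 6}
Tree: (single bag)
With just one bag of size 6, the width is 6 − 1 = 5, so tw(G) ≤ 5. On the other hand G contains the 6-clique {1, 2, 3, 4, 5, 6}. A clique must lie in a single bag of any decomposition, so no decomposition can have width below 5. Hence tw(G) = 5 exactly.

5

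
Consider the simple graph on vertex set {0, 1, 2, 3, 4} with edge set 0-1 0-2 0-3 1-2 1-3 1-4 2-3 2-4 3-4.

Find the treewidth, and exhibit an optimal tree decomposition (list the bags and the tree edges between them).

Treewidth 3.
One optimal decomposition is:
Bags: B1 = {0, 1, 2, 3}  B2 = {1, 2, 3, 4}
Tree: B1–B2

Each bag holds 4 vertices, so the decomposition has width 3, which upper-bounds the treewidth. Conversely, {0, 1, 2, 3} is a clique of size 4, and the vertices of any clique must share a bag in every tree decomposition; so some bag has ≥ 4 vertices and tw(G) ≥ 3. Combining the bounds, tw(G) = 3.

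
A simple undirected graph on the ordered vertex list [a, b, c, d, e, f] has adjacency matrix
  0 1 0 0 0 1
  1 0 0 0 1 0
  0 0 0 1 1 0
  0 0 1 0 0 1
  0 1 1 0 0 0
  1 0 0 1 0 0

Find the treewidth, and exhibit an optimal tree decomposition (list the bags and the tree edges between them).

Every bag has size at most 3, so the width is 3 − 1 = 2 and tw(G) ≤ 2. For the lower bound, G contains the cycle d–f–a–b–e–c–d, so G is not a forest; only forests have treewidth ≤ 1, hence tw(G) ≥ 2. Combining the bounds, tw(G) = 2.

Treewidth 2.
One such decomposition:
Bags: B1 = {a, d, f}  B2 = {a, b, d}  B3 = {b, d, e}  B4 = {c, d, e}
Tree: B1–B2, B2–B3, B3–B4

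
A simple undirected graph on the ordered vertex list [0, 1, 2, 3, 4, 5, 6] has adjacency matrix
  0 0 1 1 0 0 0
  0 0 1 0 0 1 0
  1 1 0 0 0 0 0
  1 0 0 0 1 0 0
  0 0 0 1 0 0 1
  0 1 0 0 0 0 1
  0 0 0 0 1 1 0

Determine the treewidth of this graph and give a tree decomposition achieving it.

The largest bag has 3 vertices, giving width 2; this decomposition certifies tw(G) ≤ 2. The edges 2–1–5–6–4–3–0–2 form a cycle, so G is not a tree and its treewidth is at least 2. Hence tw(G) = 2 exactly.

Treewidth 2.
One such decomposition:
Bags: B1 = {1, 2, 5}  B2 = {2, 5, 6}  B3 = {2, 4, 6}  B4 = {2, 3, 4}  B5 = {0, 2, 3}
Tree: B1–B2, B2–B3, B3–B4, B4–B5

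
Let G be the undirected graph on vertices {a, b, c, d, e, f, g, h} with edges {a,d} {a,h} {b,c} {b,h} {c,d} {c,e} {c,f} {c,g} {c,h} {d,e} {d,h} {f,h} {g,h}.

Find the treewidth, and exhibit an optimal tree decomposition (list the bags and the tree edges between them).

The largest bag has 3 vertices, giving width 2; this decomposition certifies tw(G) ≤ 2. For the lower bound, the 3 vertices {c, d, e} are pairwise adjacent, and any tree decomposition puts a clique entirely inside one bag — forcing width ≥ 2. Therefore the treewidth is 2.

Treewidth 2.
One such decomposition:
Bags: B1 = {b, c, h}  B2 = {c, g, h}  B3 = {c, d, h}  B4 = {c, d, e}  B5 = {a, d, h}  B6 = {c, f, h}
Tree: B1–B2, B2–B3, B3–B4, B3–B5, B2–B6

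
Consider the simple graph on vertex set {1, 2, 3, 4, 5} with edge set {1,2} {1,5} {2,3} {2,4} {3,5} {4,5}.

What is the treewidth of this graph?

2

A width-2 tree decomposition is:
Bags: B1 = {2, 3, 5}  B2 = {1, 2, 5}  B3 = {2, 4, 5}
Tree: B1–B2, B2–B3
The largest bag has 3 vertices, giving width 2; this decomposition certifies tw(G) ≤ 2. The edges 5–3–2–1–5 form a cycle, so G is not a tree and its treewidth is at least 2. Hence tw(G) = 2 exactly.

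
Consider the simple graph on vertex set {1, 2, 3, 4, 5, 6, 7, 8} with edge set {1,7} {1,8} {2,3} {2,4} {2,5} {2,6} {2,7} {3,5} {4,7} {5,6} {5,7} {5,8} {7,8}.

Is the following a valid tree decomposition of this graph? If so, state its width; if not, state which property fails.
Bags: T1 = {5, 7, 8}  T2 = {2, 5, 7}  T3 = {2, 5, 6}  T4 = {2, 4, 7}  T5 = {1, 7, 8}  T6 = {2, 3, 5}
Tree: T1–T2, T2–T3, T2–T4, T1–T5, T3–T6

Yes; width 2.

Checking the three conditions: (i) the bags cover all of {1, 2, 3, 4, 5, 6, 7, 8}; (ii) for each edge, some bag contains both endpoints; (iii) the bags containing any fixed vertex form a subtree. All hold, so the decomposition is valid with width 3 − 1 = 2.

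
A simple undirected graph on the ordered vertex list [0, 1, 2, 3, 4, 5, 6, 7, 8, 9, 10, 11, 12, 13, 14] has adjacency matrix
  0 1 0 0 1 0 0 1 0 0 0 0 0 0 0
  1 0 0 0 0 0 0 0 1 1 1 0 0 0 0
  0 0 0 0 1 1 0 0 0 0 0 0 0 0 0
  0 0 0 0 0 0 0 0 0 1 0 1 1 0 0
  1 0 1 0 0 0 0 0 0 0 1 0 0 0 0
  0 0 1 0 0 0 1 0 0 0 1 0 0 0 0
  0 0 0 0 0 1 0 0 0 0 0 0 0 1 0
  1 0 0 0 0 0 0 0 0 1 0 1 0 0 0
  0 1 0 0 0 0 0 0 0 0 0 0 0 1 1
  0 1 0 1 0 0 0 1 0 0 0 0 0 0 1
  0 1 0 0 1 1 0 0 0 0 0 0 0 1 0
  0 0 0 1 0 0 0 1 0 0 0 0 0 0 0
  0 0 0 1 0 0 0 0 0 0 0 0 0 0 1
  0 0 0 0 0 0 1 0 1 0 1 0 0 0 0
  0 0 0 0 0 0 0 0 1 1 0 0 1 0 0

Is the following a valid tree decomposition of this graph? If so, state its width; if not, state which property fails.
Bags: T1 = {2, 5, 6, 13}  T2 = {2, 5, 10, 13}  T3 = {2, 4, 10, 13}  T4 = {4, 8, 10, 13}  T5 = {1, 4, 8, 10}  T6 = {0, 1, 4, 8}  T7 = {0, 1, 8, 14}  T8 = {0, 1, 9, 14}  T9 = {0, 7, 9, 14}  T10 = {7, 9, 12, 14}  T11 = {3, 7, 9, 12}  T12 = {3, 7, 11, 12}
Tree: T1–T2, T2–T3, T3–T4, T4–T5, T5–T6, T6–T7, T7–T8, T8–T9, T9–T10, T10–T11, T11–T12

Yes; width 3.

Checking the three conditions: (i) the bags cover all of {0, 1, 2, 3, 4, 5, 6, 7, 8, 9, 10, 11, 12, 13, 14}; (ii) for each edge, some bag contains both endpoints; (iii) the bags containing any fixed vertex form a subtree. All hold, so the decomposition is valid with width 4 − 1 = 3.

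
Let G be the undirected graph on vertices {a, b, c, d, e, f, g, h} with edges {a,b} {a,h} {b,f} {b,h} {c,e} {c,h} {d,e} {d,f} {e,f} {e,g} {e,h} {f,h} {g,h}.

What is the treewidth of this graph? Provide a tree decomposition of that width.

Each bag holds 3 vertices, so the decomposition has width 2, which upper-bounds the treewidth. Conversely, {d, e, f} is a clique of size 3, and the vertices of any clique must share a bag in every tree decomposition; so some bag has ≥ 3 vertices and tw(G) ≥ 2. Therefore the treewidth is 2.

Treewidth 2.
Bags: B1 = {e, f, h}  B2 = {e, g, h}  B3 = {d, e, f}  B4 = {b, f, h}  B5 = {a, b, h}  B6 = {c, e, h}
Tree: B1–B2, B1–B3, B1–B4, B4–B5, B1–B6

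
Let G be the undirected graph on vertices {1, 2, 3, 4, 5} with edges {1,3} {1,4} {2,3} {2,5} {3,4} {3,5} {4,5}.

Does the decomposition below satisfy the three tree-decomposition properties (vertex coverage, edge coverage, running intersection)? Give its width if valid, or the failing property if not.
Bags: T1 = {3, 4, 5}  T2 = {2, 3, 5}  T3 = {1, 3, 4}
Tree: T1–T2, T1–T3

Every vertex of G appears in some bag (union = {1, 2, 3, 4, 5}); every edge is covered by a bag; and for each vertex v the set of bags containing v is connected in the bag tree. The decomposition is therefore valid. The largest bag has 3 vertices, so the width is 2.

Yes; width 2.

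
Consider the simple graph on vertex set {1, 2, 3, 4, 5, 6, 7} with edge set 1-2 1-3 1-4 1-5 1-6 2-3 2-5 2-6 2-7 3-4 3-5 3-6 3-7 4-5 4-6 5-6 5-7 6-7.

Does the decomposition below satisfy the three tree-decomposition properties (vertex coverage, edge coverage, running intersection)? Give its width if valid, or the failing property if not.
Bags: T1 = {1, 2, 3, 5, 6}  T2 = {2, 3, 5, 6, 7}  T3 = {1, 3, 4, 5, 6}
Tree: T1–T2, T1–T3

Yes; width 4.

Every vertex of G appears in some bag (union = {1, 2, 3, 4, 5, 6, 7}); every edge is covered by a bag; and for each vertex v the set of bags containing v is connected in the bag tree. The decomposition is therefore valid. The largest bag has 5 vertices, so the width is 4.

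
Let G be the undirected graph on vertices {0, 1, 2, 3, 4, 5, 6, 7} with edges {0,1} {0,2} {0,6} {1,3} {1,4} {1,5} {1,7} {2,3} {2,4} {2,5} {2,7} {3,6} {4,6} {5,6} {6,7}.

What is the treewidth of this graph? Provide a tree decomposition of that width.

Treewidth 3.
One such decomposition:
Bags: B1 = {1, 2, 3, 6}  B2 = {0, 1, 2, 6}  B3 = {1, 2, 6, 7}  B4 = {1, 2, 4, 6}  B5 = {1, 2, 5, 6}
Tree: B1–B2, B2–B3, B3–B4, B4–B5

The largest bag has 4 vertices, giving width 3; this decomposition certifies tw(G) ≤ 3. For the lower bound: the 4 vertex sets {3,6}, {0,1}, {2}, {7} are disjoint, each induces a connected subgraph, and every pair is joined by at least one edge of G. Contracting each set to a single vertex therefore yields K_{4} as a minor, and since treewidth is minor-monotone, tw(G) ≥ tw(K_{4}) = 3. Hence tw(G) = 3 exactly.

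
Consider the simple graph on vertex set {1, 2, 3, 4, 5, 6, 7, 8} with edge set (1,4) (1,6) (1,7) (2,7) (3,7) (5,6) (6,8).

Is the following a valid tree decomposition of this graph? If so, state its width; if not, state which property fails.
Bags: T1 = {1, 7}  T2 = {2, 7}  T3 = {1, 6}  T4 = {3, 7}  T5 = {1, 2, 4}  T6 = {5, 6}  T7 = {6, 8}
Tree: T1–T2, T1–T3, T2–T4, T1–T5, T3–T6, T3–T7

No — bags containing vertex 2 are not connected in the tree.

A tree decomposition must satisfy three properties: every vertex lies in some bag; for every edge, both endpoints lie together in some bag; and for every vertex, the bags containing it form a connected subtree. Here bags containing vertex 2 are not connected in the tree, so the decomposition is invalid.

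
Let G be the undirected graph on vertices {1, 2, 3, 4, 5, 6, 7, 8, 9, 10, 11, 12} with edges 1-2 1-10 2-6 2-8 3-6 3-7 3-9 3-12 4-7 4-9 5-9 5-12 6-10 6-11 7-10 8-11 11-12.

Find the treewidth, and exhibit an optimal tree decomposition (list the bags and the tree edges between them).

The largest bag has 4 vertices, giving width 3; this decomposition certifies tw(G) ≤ 3. For the lower bound: the 4 vertex sets {1,2,8}, {10}, {6}, {3,7,11,12} are disjoint, each induces a connected subgraph, and every pair is joined by at least one edge of G. Contracting each set to a single vertex therefore yields K_{4} as a minor, and since treewidth is minor-monotone, tw(G) ≥ tw(K_{4}) = 3. The upper and lower bounds meet at 3, so that is the treewidth.

Treewidth 3.
One optimal decomposition is:
Bags: B1 = {1, 2, 8, 10}  B2 = {2, 6, 8, 10}  B3 = {6, 8, 10, 11}  B4 = {6, 7, 10, 11}  B5 = {3, 6, 7, 11}  B6 = {3, 7, 11, 12}  B7 = {3, 4, 7, 12}  B8 = {3, 4, 9, 12}  B9 = {4, 5, 9, 12}
Tree: B1–B2, B2–B3, B3–B4, B4–B5, B5–B6, B6–B7, B7–B8, B8–B9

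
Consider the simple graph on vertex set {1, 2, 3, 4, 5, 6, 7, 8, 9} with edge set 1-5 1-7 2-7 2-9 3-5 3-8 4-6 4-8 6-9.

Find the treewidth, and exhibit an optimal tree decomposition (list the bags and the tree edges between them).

Treewidth 2.
Bags: B1 = {1, 2, 7}  B2 = {1, 2, 5}  B3 = {2, 3, 5}  B4 = {2, 3, 8}  B5 = {2, 4, 8}  B6 = {2, 4, 6}  B7 = {2, 6, 9}
Tree: B1–B2, B2–B3, B3–B4, B4–B5, B5–B6, B6–B7

Each bag holds 3 vertices, so the decomposition has width 2, which upper-bounds the treewidth. For the lower bound, G contains the cycle 2–7–1–5–3–8–4–6–9–2, so G is not a forest; only forests have treewidth ≤ 1, hence tw(G) ≥ 2. The upper and lower bounds meet at 2, so that is the treewidth.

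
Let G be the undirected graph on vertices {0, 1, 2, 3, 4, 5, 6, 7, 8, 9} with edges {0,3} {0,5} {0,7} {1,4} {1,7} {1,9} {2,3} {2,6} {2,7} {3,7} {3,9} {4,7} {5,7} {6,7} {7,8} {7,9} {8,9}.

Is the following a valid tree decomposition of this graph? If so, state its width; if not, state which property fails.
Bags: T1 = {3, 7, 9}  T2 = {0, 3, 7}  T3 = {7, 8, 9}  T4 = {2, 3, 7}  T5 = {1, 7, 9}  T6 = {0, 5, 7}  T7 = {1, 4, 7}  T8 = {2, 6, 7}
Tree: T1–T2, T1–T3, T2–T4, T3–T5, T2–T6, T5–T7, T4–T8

Yes; width 2.

Checking the three conditions: (i) the bags cover all of {0, 1, 2, 3, 4, 5, 6, 7, 8, 9}; (ii) for each edge, some bag contains both endpoints; (iii) the bags containing any fixed vertex form a subtree. All hold, so the decomposition is valid with width 3 − 1 = 2.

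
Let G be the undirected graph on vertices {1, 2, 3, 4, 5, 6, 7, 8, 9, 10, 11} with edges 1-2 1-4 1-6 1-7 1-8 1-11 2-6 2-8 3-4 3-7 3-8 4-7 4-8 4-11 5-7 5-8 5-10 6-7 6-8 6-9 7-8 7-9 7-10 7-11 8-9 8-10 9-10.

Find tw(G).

3

A width-3 tree decomposition is:
Bags: B1 = {6, 7, 8, 9}  B2 = {1, 6, 7, 8}  B3 = {1, 2, 6, 8}  B4 = {1, 4, 7, 8}  B5 = {1, 4, 7, 11}  B6 = {7, 8, 9, 10}  B7 = {3, 4, 7, 8}  B8 = {5, 7, 8, 10}
Tree: B1–B2, B2–B3, B2–B4, B4–B5, B1–B6, B4–B7, B6–B8
The largest bag has 4 vertices, giving width 3; this decomposition certifies tw(G) ≤ 3. On the other hand G contains the 4-clique {1, 2, 6, 8}. A clique must lie in a single bag of any decomposition, so no decomposition can have width below 3. The upper and lower bounds meet at 3, so that is the treewidth.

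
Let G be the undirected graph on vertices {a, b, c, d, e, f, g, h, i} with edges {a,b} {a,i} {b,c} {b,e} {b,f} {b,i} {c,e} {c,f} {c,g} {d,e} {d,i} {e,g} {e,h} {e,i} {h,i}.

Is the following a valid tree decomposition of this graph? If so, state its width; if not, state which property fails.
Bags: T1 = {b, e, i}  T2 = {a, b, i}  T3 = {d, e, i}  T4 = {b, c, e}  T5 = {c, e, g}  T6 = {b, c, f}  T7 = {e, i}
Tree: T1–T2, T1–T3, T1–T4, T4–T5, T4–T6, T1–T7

No — vertex h appears in no bag.

A tree decomposition must satisfy three properties: every vertex lies in some bag; for every edge, both endpoints lie together in some bag; and for every vertex, the bags containing it form a connected subtree. Here vertex h appears in no bag, so the decomposition is invalid.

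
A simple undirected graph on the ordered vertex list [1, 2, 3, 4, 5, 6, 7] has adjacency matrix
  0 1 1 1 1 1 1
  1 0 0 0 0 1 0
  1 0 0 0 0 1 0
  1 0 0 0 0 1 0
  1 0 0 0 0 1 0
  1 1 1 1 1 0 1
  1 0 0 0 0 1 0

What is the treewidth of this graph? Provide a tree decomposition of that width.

Each bag holds 3 vertices, so the decomposition has width 2, which upper-bounds the treewidth. For the lower bound, the 3 vertices {1, 2, 6} are pairwise adjacent, and any tree decomposition puts a clique entirely inside one bag — forcing width ≥ 2. Hence tw(G) = 2 exactly.

Treewidth 2.
One such decomposition:
Bags: B1 = {1, 3, 6}  B2 = {1, 5, 6}  B3 = {1, 4, 6}  B4 = {1, 2, 6}  B5 = {1, 6, 7}
Tree: B1–B2, B1–B3, B2–B4, B1–B5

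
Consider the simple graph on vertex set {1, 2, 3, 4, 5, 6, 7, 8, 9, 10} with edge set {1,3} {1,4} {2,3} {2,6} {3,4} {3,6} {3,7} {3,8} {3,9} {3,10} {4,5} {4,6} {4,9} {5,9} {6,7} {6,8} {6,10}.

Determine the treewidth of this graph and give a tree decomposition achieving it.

Every bag has size at most 3, so the width is 3 − 1 = 2 and tw(G) ≤ 2. On the other hand G contains the 3-clique {1, 3, 4}. A clique must lie in a single bag of any decomposition, so no decomposition can have width below 2. The upper and lower bounds meet at 2, so that is the treewidth.

Treewidth 2.
One optimal decomposition is:
Bags: B1 = {3, 4, 9}  B2 = {1, 3, 4}  B3 = {3, 4, 6}  B4 = {2, 3, 6}  B5 = {4, 5, 9}  B6 = {3, 6, 8}  B7 = {3, 6, 7}  B8 = {3, 6, 10}
Tree: B1–B2, B2–B3, B3–B4, B1–B5, B3–B6, B4–B7, B6–B8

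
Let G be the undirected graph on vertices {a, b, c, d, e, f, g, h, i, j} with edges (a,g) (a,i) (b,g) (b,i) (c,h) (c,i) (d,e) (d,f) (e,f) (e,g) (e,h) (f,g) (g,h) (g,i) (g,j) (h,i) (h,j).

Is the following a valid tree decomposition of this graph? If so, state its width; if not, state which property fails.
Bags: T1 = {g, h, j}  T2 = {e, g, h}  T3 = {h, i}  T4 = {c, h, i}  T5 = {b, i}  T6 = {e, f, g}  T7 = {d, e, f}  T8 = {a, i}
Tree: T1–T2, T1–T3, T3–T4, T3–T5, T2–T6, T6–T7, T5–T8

A tree decomposition must satisfy three properties: every vertex lies in some bag; for every edge, both endpoints lie together in some bag; and for every vertex, the bags containing it form a connected subtree. Here edge (g,i) lies in no bag, so the decomposition is invalid.

No — edge (g,i) lies in no bag.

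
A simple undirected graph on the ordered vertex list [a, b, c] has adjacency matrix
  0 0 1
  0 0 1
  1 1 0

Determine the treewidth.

1

A width-1 tree decomposition is:
Bags: B1 = {b, c}  B2 = {a, c}
Tree: B1–B2
The largest bag has 2 vertices, giving width 1; this decomposition certifies tw(G) ≤ 1. G has an edge, so its treewidth is at least 1. The upper and lower bounds meet at 1, so that is the treewidth.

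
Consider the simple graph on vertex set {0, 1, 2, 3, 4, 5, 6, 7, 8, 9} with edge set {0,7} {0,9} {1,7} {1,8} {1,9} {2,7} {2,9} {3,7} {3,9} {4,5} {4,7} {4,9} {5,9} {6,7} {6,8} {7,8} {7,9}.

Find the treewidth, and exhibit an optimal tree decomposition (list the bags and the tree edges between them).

Treewidth 2.
Bags: B1 = {1, 7, 9}  B2 = {0, 7, 9}  B3 = {2, 7, 9}  B4 = {1, 7, 8}  B5 = {6, 7, 8}  B6 = {4, 7, 9}  B7 = {3, 7, 9}  B8 = {4, 5, 9}
Tree: B1–B2, B1–B3, B1–B4, B4–B5, B1–B6, B3–B7, B6–B8

Every bag has size at most 3, so the width is 3 − 1 = 2 and tw(G) ≤ 2. For the lower bound, the 3 vertices {4, 5, 9} are pairwise adjacent, and any tree decomposition puts a clique entirely inside one bag — forcing width ≥ 2. Combining the bounds, tw(G) = 2.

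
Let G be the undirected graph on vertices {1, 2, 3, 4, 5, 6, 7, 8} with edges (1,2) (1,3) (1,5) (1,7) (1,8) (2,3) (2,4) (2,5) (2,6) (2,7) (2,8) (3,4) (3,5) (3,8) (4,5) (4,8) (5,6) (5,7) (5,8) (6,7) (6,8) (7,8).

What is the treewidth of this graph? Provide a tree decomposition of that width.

Treewidth 4.
Bags: B1 = {1, 2, 5, 7, 8}  B2 = {1, 2, 3, 5, 8}  B3 = {2, 3, 4, 5, 8}  B4 = {2, 5, 6, 7, 8}
Tree: B1–B2, B2–B3, B1–B4

Every bag has size at most 5, so the width is 5 − 1 = 4 and tw(G) ≤ 4. Conversely, {1, 2, 3, 5, 8} is a clique of size 5, and the vertices of any clique must share a bag in every tree decomposition; so some bag has ≥ 5 vertices and tw(G) ≥ 4. Therefore the treewidth is 4.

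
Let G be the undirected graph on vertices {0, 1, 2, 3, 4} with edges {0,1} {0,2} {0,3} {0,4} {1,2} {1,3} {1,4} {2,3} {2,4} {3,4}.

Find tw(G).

A width-4 tree decomposition is:
Bags: B1 = {0, 1, 2, 3, 4}
Tree: (single bag)
A single bag containing all 5 vertices is trivially a valid decomposition of width 4. For the lower bound, the 5 vertices {0, 1, 2, 3, 4} are pairwise adjacent, and any tree decomposition puts a clique entirely inside one bag — forcing width ≥ 4. Therefore the treewidth is 4.

4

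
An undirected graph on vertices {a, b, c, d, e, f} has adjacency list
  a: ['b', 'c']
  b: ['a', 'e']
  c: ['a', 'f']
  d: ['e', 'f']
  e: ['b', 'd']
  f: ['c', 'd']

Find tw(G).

A width-2 tree decomposition is:
Bags: B1 = {a, b, c}  B2 = {b, c, f}  B3 = {b, d, f}  B4 = {b, d, e}
Tree: B1–B2, B2–B3, B3–B4
Each bag holds 3 vertices, so the decomposition has width 2, which upper-bounds the treewidth. For the lower bound, G contains the cycle b–a–c–f–d–e–b, so G is not a forest; only forests have treewidth ≤ 1, hence tw(G) ≥ 2. Therefore the treewidth is 2.

2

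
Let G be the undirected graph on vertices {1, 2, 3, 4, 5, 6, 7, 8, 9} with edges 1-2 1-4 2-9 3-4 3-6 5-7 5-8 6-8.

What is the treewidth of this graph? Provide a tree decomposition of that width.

Treewidth 1.
One optimal decomposition is:
Bags: B1 = {5, 7}  B2 = {5, 8}  B3 = {6, 8}  B4 = {3, 6}  B5 = {3, 4}  B6 = {1, 4}  B7 = {1, 2}  B8 = {2, 9}
Tree: B1–B2, B2–B3, B3–B4, B4–B5, B5–B6, B6–B7, B7–B8

Every bag has size at most 2, so the width is 2 − 1 = 1 and tw(G) ≤ 1. Since G has at least one edge (e.g. 7–5), it is not an edgeless graph, so tw(G) ≥ 1. Therefore the treewidth is 1.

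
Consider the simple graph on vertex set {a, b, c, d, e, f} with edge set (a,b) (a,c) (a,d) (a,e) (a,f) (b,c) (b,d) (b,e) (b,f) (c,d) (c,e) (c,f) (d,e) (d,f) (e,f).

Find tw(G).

A width-5 tree decomposition is:
Bags: B1 = {a, b, c, d, e, f}
Tree: (single bag)
With just one bag of size 6, the width is 6 − 1 = 5, so tw(G) ≤ 5. For the lower bound, the 6 vertices {a, b, c, d, e, f} are pairwise adjacent, and any tree decomposition puts a clique entirely inside one bag — forcing width ≥ 5. Hence tw(G) = 5 exactly.

5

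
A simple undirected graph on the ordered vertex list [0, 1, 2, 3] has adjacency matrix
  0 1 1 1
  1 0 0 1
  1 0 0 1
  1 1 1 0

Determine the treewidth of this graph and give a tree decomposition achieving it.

Treewidth 2.
Bags: B1 = {0, 1, 3}  B2 = {0, 2, 3}
Tree: B1–B2

The largest bag has 3 vertices, giving width 2; this decomposition certifies tw(G) ≤ 2. On the other hand G contains the 3-clique {0, 1, 3}. A clique must lie in a single bag of any decomposition, so no decomposition can have width below 2. Hence tw(G) = 2 exactly.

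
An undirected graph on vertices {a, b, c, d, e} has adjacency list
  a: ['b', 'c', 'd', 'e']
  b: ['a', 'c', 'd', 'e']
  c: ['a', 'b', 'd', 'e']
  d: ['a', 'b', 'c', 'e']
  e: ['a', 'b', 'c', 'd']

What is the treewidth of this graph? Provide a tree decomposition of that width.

A single bag containing all 5 vertices is trivially a valid decomposition of width 4. For the lower bound, the 5 vertices {a, b, c, d, e} are pairwise adjacent, and any tree decomposition puts a clique entirely inside one bag — forcing width ≥ 4. Combining the bounds, tw(G) = 4.

Treewidth 4.
Bags: B1 = {a, b, c, d, e}
Tree: (single bag)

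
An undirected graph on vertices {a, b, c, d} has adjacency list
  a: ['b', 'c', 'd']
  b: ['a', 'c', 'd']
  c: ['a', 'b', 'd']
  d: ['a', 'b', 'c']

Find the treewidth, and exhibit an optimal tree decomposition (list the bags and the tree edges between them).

Treewidth 3.
One optimal decomposition is:
Bags: B1 = {a, b, c, d}
Tree: (single bag)

With just one bag of size 4, the width is 4 − 1 = 3, so tw(G) ≤ 3. On the other hand G contains the 4-clique {a, b, c, d}. A clique must lie in a single bag of any decomposition, so no decomposition can have width below 3. Therefore the treewidth is 3.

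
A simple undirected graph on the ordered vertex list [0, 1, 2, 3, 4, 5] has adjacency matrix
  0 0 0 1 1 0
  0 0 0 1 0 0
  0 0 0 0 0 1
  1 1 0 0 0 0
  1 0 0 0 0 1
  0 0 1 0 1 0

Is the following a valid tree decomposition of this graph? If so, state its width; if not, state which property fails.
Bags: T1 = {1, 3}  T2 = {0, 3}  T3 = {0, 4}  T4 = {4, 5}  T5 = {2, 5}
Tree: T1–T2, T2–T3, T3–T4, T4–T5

Checking the three conditions: (i) the bags cover all of {0, 1, 2, 3, 4, 5}; (ii) for each edge, some bag contains both endpoints; (iii) the bags containing any fixed vertex form a subtree. All hold, so the decomposition is valid with width 2 − 1 = 1.

Yes; width 1.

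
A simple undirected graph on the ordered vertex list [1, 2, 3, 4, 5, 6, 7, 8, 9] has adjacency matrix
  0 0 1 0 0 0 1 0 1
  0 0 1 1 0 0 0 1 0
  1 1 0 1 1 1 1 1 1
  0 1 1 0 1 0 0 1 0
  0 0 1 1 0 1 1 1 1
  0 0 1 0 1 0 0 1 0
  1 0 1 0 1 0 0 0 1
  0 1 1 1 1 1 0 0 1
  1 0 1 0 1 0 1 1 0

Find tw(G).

3

A width-3 tree decomposition is:
Bags: B1 = {3, 5, 6, 8}  B2 = {3, 4, 5, 8}  B3 = {2, 3, 4, 8}  B4 = {3, 5, 8, 9}  B5 = {3, 5, 7, 9}  B6 = {1, 3, 7, 9}
Tree: B1–B2, B2–B3, B1–B4, B4–B5, B5–B6
Each bag holds 4 vertices, so the decomposition has width 3, which upper-bounds the treewidth. On the other hand G contains the 4-clique {1, 3, 7, 9}. A clique must lie in a single bag of any decomposition, so no decomposition can have width below 3. Hence tw(G) = 3 exactly.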